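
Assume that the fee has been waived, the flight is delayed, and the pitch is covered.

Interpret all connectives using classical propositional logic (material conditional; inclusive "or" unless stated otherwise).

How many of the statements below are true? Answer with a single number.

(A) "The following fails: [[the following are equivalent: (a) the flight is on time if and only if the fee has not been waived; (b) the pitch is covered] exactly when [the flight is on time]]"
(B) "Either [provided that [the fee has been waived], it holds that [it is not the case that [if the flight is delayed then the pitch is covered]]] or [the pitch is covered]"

2

Let R = "the flight is delayed" (T), L = "the fee has been waived" (T), H = "the pitch is covered" (T).

(A): Formalization: ¬(((¬R ↔ ¬L) ↔ H) ↔ ¬R)

¬R = ¬T = F
¬L = ¬T = F
¬R ↔ ¬L = F ↔ F = T
(¬R ↔ ¬L) ↔ H = T ↔ T = T
¬R = ¬T = F
((¬R ↔ ¬L) ↔ H) ↔ ¬R = T ↔ F = F
¬(((¬R ↔ ¬L) ↔ H) ↔ ¬R) = ¬F = T
So (A) is true.

(B): In symbols: (L → ¬(R → H)) ∨ H

R → H = T → T = T
¬(R → H) = ¬T = F
L → ¬(R → H) = T → F = F
(L → ¬(R → H)) ∨ H = F ∨ T = T
Thus (B) is true.

Count: 2.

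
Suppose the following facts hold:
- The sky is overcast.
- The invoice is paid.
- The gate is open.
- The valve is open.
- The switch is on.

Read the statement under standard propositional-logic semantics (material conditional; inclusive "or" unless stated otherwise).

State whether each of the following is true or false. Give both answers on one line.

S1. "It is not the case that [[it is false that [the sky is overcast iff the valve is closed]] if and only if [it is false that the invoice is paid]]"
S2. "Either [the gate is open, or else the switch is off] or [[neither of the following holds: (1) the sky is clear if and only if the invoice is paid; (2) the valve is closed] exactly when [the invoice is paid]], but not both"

Let M = "the sky is overcast" (T), U = "the valve is open" (T), K = "the invoice is paid" (T), S = "the gate is open" (T), G = "the switch is on" (T).

S1: In symbols: ¬(¬(M ↔ ¬U) ↔ ¬K)

¬U = ¬T = F
M ↔ ¬U = T ↔ F = F
¬(M ↔ ¬U) = ¬F = T
¬K = ¬T = F
¬(M ↔ ¬U) ↔ ¬K = T ↔ F = F
¬(¬(M ↔ ¬U) ↔ ¬K) = ¬F = T
So S1 is true.

S2: Formalization: (S ∨ ¬G) ⊕ (((¬M ↔ K) ↓ ¬U) ↔ K)

¬G = ¬T = F
S ∨ ¬G = T ∨ F = T
¬M = ¬T = F
¬M ↔ K = F ↔ T = F
¬U = ¬T = F
(¬M ↔ K) ↓ ¬U = F ↓ F = T
((¬M ↔ K) ↓ ¬U) ↔ K = T ↔ T = T
(S ∨ ¬G) ⊕ (((¬M ↔ K) ↓ ¬U) ↔ K) = T ⊕ T = F
So S2 is false.

S1 T; S2 F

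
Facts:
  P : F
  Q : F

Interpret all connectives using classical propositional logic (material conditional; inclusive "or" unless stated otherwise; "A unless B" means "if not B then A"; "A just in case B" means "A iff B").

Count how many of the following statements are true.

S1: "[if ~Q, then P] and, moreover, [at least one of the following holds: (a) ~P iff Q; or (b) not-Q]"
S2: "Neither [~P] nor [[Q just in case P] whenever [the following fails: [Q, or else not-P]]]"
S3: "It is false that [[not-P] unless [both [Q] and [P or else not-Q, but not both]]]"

S1: This is (not Q -> P) and ((not P iff Q) or not Q).

not Q = not False = True
not Q -> P = True -> False = False
not P = not False = True
not P iff Q = True iff False = False
not Q = not False = True
(not P iff Q) or not Q = False or True = True
(not Q -> P) and ((not P iff Q) or not Q) = False and True = False
Hence S1 is false.

S2: Formalization: not P nor (not (Q or not P) -> (Q iff P))

not P = not False = True
not P = not False = True
Q or not P = False or True = True
not (Q or not P) = not True = False
Q iff P = False iff False = True
not (Q or not P) -> (Q iff P) = False -> True = True
not P nor (not (Q or not P) -> (Q iff P)) = True nor True = False
Thus S2 is false.

S3: This is not (not P or (Q and (P xor not Q))).

not P = not False = True
not Q = not False = True
P xor not Q = False xor True = True
Q and (P xor not Q) = False and True = False
not P or (Q and (P xor not Q)) = True or False = True
not (not P or (Q and (P xor not Q))) = not True = False
Thus S3 is false.

0 of the 3 statements are true (none).

0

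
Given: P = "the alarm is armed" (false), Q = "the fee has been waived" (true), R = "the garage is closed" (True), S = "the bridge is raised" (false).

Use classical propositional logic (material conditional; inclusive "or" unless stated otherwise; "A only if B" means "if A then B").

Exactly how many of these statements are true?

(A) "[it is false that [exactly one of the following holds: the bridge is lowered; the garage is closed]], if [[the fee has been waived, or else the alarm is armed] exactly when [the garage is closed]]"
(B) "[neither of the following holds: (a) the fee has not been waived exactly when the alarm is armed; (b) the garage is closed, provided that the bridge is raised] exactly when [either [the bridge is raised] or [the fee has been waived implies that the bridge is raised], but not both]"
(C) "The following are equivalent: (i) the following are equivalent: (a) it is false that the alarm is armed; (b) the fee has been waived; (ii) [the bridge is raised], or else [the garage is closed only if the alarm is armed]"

2

(A): In symbols: ((Q ∨ P) ↔ R) → ¬(¬S ⊕ R)

Q ∨ P = T ∨ F = T
(Q ∨ P) ↔ R = T ↔ T = T
¬S = ¬F = T
¬S ⊕ R = T ⊕ T = F
¬(¬S ⊕ R) = ¬F = T
((Q ∨ P) ↔ R) → ¬(¬S ⊕ R) = T → T = T
So (A) is true.

(B): This is ((¬Q ↔ P) ↓ (S → R)) ↔ (S ⊕ (Q → S)).

¬Q = ¬T = F
¬Q ↔ P = F ↔ F = T
S → R = F → T = T
(¬Q ↔ P) ↓ (S → R) = T ↓ T = F
Q → S = T → F = F
S ⊕ (Q → S) = F ⊕ F = F
((¬Q ↔ P) ↓ (S → R)) ↔ (S ⊕ (Q → S)) = F ↔ F = T
Hence (B) is true.

(C): Formalization: (¬P ↔ Q) ↔ (S ∨ (R → P))

¬P = ¬F = T
¬P ↔ Q = T ↔ T = T
R → P = T → F = F
S ∨ (R → P) = F ∨ F = F
(¬P ↔ Q) ↔ (S ∨ (R → P)) = T ↔ F = F
Thus (C) is false.

True statements: 2 ((A), (B)).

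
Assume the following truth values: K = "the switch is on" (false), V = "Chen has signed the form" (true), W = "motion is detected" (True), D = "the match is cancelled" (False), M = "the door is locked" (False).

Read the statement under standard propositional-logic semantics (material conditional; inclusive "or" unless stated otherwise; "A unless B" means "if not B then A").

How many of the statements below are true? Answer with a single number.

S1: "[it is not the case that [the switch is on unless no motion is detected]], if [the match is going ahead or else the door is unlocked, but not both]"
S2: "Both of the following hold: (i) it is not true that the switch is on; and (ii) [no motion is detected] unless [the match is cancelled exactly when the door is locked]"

2

S1: This is (¬D ⊕ ¬M) → ¬(K ∨ ¬W).

¬D = ¬F = T
¬M = ¬F = T
¬D ⊕ ¬M = T ⊕ T = F
¬W = ¬T = F
K ∨ ¬W = F ∨ F = F
¬(K ∨ ¬W) = ¬F = T
(¬D ⊕ ¬M) → ¬(K ∨ ¬W) = F → T = T
So S1 is true.

S2: Formalization: ¬K ∧ (¬W ∨ (D ↔ M))

¬K = ¬F = T
¬W = ¬T = F
D ↔ M = F ↔ F = T
¬W ∨ (D ↔ M) = F ∨ T = T
¬K ∧ (¬W ∨ (D ↔ M)) = T ∧ T = T
So S2 is true.

Count: 2.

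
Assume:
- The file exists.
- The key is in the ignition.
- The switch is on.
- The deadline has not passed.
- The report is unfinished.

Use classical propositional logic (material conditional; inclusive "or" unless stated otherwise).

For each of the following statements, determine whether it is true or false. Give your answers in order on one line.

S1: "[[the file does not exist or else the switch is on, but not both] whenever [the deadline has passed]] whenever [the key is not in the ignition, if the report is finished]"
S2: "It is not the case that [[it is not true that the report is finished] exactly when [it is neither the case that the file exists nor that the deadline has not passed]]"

S1 T, S2 T

Let S = "the report is finished" (False), L = "the key is in the ignition" (True), P = "the deadline has passed" (False), H = "the file exists" (True), D = "the switch is on" (True).

S1: In symbols: (S -> not L) -> (P -> (not H xor D))

not L = not True = False
S -> not L = False -> False = True
not H = not True = False
not H xor D = False xor True = True
P -> (not H xor D) = False -> True = True
(S -> not L) -> (P -> (not H xor D)) = True -> True = True
Hence S1 is true.

S2: Parsed as not (not S iff (H nor not P))

not S = not False = True
not P = not False = True
H nor not P = True nor True = False
not S iff (H nor not P) = True iff False = False
not (not S iff (H nor not P)) = not False = True
So S2 is true.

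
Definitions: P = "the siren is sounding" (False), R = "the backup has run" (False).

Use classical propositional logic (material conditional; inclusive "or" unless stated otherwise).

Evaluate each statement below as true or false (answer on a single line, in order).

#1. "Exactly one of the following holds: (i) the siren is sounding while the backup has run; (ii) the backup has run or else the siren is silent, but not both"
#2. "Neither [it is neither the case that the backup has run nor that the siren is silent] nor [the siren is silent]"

#1 true, #2 false

#1: In symbols: (P and R) xor (R xor not P)

P and R = False and False = False
not P = not False = True
R xor not P = False xor True = True
(P and R) xor (R xor not P) = False xor True = True
Hence #1 is true.

#2: In symbols: (R nor not P) nor not P

not P = not False = True
R nor not P = False nor True = False
not P = not False = True
(R nor not P) nor not P = False nor True = False
Thus #2 is false.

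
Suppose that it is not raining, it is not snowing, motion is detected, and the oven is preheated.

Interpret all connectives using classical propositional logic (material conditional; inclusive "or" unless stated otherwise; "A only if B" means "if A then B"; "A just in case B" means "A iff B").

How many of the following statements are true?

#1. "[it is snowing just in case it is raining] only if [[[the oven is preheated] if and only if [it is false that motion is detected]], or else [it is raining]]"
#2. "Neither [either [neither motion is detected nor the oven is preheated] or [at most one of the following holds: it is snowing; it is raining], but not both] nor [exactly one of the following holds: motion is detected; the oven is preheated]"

Let N = "it is snowing" (F), D = "it is raining" (F), R = "the oven is preheated" (T), Q = "motion is detected" (T).

#1: Parsed as (N ↔ D) → ((R ↔ ¬Q) ∨ D)

N ↔ D = F ↔ F = T
¬Q = ¬T = F
R ↔ ¬Q = T ↔ F = F
(R ↔ ¬Q) ∨ D = F ∨ F = F
(N ↔ D) → ((R ↔ ¬Q) ∨ D) = T → F = F
So #1 is false.

#2: Formalization: ((Q ↓ R) ⊕ (N ↑ D)) ↓ (Q ⊕ R)

Q ↓ R = T ↓ T = F
N ↑ D = F ↑ F = T
(Q ↓ R) ⊕ (N ↑ D) = F ⊕ T = T
Q ⊕ R = T ⊕ T = F
((Q ↓ R) ⊕ (N ↑ D)) ↓ (Q ⊕ R) = T ↓ F = F
Thus #2 is false.

0 of the 2 statements are true (none).

0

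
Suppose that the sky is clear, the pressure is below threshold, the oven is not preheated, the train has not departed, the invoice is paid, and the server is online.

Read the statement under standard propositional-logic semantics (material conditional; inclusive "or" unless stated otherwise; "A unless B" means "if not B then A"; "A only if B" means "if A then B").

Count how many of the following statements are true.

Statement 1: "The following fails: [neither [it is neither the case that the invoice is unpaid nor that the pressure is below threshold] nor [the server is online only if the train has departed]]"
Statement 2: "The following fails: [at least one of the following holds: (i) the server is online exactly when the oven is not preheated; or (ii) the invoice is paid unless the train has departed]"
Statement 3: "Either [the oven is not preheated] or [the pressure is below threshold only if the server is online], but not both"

Let U = "the invoice is paid" (T), Q = "the pressure is above threshold" (F), V = "the server is online" (T), S = "the train has departed" (F), R = "the oven is preheated" (F).

Statement 1: In symbols: ¬((¬U ↓ ¬Q) ↓ (V → S))

¬U = ¬T = F
¬Q = ¬F = T
¬U ↓ ¬Q = F ↓ T = F
V → S = T → F = F
(¬U ↓ ¬Q) ↓ (V → S) = F ↓ F = T
¬((¬U ↓ ¬Q) ↓ (V → S)) = ¬T = F
So Statement 1 is false.

Statement 2: Parsed as ¬((V ↔ ¬R) ∨ (U ∨ S))

¬R = ¬F = T
V ↔ ¬R = T ↔ T = T
U ∨ S = T ∨ F = T
(V ↔ ¬R) ∨ (U ∨ S) = T ∨ T = T
¬((V ↔ ¬R) ∨ (U ∨ S)) = ¬T = F
Thus Statement 2 is false.

Statement 3: This is ¬R ⊕ (¬Q → V).

¬R = ¬F = T
¬Q = ¬F = T
¬Q → V = T → T = T
¬R ⊕ (¬Q → V) = T ⊕ T = F
So Statement 3 is false.

True statements: 0 (none).

0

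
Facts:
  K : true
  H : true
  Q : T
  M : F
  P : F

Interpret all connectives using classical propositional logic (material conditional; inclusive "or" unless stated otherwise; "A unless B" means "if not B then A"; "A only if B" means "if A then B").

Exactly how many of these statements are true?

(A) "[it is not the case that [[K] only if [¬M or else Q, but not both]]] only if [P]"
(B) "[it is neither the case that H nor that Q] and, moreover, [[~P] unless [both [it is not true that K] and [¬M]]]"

0

(A): Formalization: ~(K -> (~M xor Q)) -> P

~M = ~F = T
~M xor Q = T xor T = F
K -> (~M xor Q) = T -> F = F
~(K -> (~M xor Q)) = ~F = T
~(K -> (~M xor Q)) -> P = T -> F = F
Hence (A) is false.

(B): Formalization: (H nor Q) & (~P | (~K & ~M))

H nor Q = T nor T = F
~P = ~F = T
~K = ~T = F
~M = ~F = T
~K & ~M = F & T = F
~P | (~K & ~M) = T | F = T
(H nor Q) & (~P | (~K & ~M)) = F & T = F
Hence (B) is false.

Count: 0.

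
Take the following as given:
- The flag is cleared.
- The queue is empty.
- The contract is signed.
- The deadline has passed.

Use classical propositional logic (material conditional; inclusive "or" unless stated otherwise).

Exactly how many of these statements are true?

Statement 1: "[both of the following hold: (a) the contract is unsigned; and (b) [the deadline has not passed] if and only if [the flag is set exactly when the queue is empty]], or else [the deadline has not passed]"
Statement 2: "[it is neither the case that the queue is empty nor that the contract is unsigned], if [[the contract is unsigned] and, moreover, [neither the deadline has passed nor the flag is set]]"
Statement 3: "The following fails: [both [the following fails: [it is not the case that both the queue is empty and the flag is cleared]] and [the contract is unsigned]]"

Let R = "the contract is signed" (T), S = "the deadline has passed" (T), P = "the flag is set" (F), Q = "the queue is empty" (T).

Statement 1: This is (¬R ∧ (¬S ↔ (P ↔ Q))) ∨ ¬S.

¬R = ¬T = F
¬S = ¬T = F
P ↔ Q = F ↔ T = F
¬S ↔ (P ↔ Q) = F ↔ F = T
¬R ∧ (¬S ↔ (P ↔ Q)) = F ∧ T = F
¬S = ¬T = F
(¬R ∧ (¬S ↔ (P ↔ Q))) ∨ ¬S = F ∨ F = F
Hence Statement 1 is false.

Statement 2: Parsed as (¬R ∧ (S ↓ P)) → (Q ↓ ¬R)

¬R = ¬T = F
S ↓ P = T ↓ F = F
¬R ∧ (S ↓ P) = F ∧ F = F
¬R = ¬T = F
Q ↓ ¬R = T ↓ F = F
(¬R ∧ (S ↓ P)) → (Q ↓ ¬R) = F → F = T
So Statement 2 is true.

Statement 3: This is ¬(¬(Q ↑ ¬P) ∧ ¬R).

¬P = ¬F = T
Q ↑ ¬P = T ↑ T = F
¬(Q ↑ ¬P) = ¬F = T
¬R = ¬T = F
¬(Q ↑ ¬P) ∧ ¬R = T ∧ F = F
¬(¬(Q ↑ ¬P) ∧ ¬R) = ¬F = T
So Statement 3 is true.

Count: 2.

2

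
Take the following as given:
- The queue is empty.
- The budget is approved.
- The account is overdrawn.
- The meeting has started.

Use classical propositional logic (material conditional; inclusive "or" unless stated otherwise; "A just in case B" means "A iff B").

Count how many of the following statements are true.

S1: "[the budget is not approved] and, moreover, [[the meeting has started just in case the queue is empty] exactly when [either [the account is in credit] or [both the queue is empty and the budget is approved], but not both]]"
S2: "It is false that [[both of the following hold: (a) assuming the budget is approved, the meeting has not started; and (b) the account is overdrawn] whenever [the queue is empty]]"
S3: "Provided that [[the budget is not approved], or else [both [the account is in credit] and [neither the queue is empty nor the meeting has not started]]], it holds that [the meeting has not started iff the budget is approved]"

Let Q = "the budget is approved" (T), S = "the meeting has started" (T), P = "the queue is empty" (T), R = "the account is overdrawn" (T).

S1: In symbols: ~Q & ((S <-> P) <-> (~R xor (P & Q)))

~Q = ~T = F
S <-> P = T <-> T = T
~R = ~T = F
P & Q = T & T = T
~R xor (P & Q) = F xor T = T
(S <-> P) <-> (~R xor (P & Q)) = T <-> T = T
~Q & ((S <-> P) <-> (~R xor (P & Q))) = F & T = F
So S1 is false.

S2: Formalization: ~(P -> ((Q -> ~S) & R))

~S = ~T = F
Q -> ~S = T -> F = F
(Q -> ~S) & R = F & T = F
P -> ((Q -> ~S) & R) = T -> F = F
~(P -> ((Q -> ~S) & R)) = ~F = T
Hence S2 is true.

S3: Formalization: (~Q | (~R & (P nor ~S))) -> (~S <-> Q)

~Q = ~T = F
~R = ~T = F
~S = ~T = F
P nor ~S = T nor F = F
~R & (P nor ~S) = F & F = F
~Q | (~R & (P nor ~S)) = F | F = F
~S = ~T = F
~S <-> Q = F <-> T = F
(~Q | (~R & (P nor ~S))) -> (~S <-> Q) = F -> F = T
Hence S3 is true.

Count: 2.

2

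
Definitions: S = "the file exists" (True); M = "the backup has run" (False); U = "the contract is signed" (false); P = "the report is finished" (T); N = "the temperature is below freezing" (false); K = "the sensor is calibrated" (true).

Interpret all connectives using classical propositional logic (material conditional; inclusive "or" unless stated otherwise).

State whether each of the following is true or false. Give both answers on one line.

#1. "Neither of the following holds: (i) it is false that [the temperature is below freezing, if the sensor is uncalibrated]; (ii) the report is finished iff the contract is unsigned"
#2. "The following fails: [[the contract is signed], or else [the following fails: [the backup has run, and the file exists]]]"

#1: In symbols: ~(~K -> N) nor (P <-> ~U)

~K = ~T = F
~K -> N = F -> F = T
~(~K -> N) = ~T = F
~U = ~F = T
P <-> ~U = T <-> T = T
~(~K -> N) nor (P <-> ~U) = F nor T = F
Thus #1 is false.

#2: Parsed as ~(U | ~(M & S))

M & S = F & T = F
~(M & S) = ~F = T
U | ~(M & S) = F | T = T
~(U | ~(M & S)) = ~T = F
Hence #2 is false.

#1 False / #2 False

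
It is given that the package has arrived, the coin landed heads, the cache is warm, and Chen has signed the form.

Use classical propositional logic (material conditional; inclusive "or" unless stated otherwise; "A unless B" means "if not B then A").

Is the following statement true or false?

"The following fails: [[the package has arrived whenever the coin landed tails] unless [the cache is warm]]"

Let Q = "the coin landed heads" (T), P = "the package has arrived" (T), R = "the cache is warm" (T).
In symbols: ¬((¬Q → P) ∨ R)

¬Q = ¬T = F
¬Q → P = F → T = T
(¬Q → P) ∨ R = T ∨ T = T
¬((¬Q → P) ∨ R) = ¬T = F

False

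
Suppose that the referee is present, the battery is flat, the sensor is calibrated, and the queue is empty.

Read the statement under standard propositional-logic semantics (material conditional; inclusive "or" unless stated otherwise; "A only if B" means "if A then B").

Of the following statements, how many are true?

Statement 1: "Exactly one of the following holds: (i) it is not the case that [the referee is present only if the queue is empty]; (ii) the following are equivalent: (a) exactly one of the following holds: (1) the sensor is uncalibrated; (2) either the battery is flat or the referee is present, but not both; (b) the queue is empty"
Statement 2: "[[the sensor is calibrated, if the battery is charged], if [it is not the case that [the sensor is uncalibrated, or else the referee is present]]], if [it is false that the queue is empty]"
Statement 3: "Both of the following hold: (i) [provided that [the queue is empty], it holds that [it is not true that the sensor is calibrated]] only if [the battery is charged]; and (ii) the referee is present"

Let P = "the referee is present" (True), S = "the queue is empty" (True), R = "the sensor is calibrated" (True), Q = "the battery is charged" (False).

Statement 1: Formalization: not (P -> S) xor ((not R xor (not Q xor P)) iff S)

P -> S = True -> True = True
not (P -> S) = not True = False
not R = not True = False
not Q = not False = True
not Q xor P = True xor True = False
not R xor (not Q xor P) = False xor False = False
(not R xor (not Q xor P)) iff S = False iff True = False
not (P -> S) xor ((not R xor (not Q xor P)) iff S) = False xor False = False
Hence Statement 1 is false.

Statement 2: Parsed as not S -> (not (not R or P) -> (Q -> R))

not S = not True = False
not R = not True = False
not R or P = False or True = True
not (not R or P) = not True = False
Q -> R = False -> True = True
not (not R or P) -> (Q -> R) = False -> True = True
not S -> (not (not R or P) -> (Q -> R)) = False -> True = True
Thus Statement 2 is true.

Statement 3: Formalization: ((S -> not R) -> Q) and P

not R = not True = False
S -> not R = True -> False = False
(S -> not R) -> Q = False -> False = True
((S -> not R) -> Q) and P = True and True = True
So Statement 3 is true.

2 of the 3 statements are true.

2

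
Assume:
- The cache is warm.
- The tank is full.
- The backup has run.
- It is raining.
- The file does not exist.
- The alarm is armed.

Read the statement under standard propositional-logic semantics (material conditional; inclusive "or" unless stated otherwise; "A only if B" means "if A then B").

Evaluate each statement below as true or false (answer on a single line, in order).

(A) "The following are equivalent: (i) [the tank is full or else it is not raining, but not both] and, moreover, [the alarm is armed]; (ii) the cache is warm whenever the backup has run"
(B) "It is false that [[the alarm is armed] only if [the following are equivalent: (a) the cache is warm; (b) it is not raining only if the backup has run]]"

(A) T, (B) F

Let U = "the tank is full" (T), S = "it is raining" (T), V = "the alarm is armed" (T), P = "the backup has run" (T), K = "the cache is warm" (T).

(A): Parsed as ((U ⊕ ¬S) ∧ V) ↔ (P → K)

¬S = ¬T = F
U ⊕ ¬S = T ⊕ F = T
(U ⊕ ¬S) ∧ V = T ∧ T = T
P → K = T → T = T
((U ⊕ ¬S) ∧ V) ↔ (P → K) = T ↔ T = T
Thus (A) is true.

(B): Formalization: ¬(V → (K ↔ (¬S → P)))

¬S = ¬T = F
¬S → P = F → T = T
K ↔ (¬S → P) = T ↔ T = T
V → (K ↔ (¬S → P)) = T → T = T
¬(V → (K ↔ (¬S → P))) = ¬T = F
Hence (B) is false.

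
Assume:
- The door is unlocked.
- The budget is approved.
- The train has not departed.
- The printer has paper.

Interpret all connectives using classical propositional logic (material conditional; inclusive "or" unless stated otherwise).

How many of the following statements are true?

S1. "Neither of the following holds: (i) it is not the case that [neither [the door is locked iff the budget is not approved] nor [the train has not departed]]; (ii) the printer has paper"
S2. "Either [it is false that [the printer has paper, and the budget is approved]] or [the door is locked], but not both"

Let R = "the door is locked" (False), M = "the budget is approved" (True), P = "the train has departed" (False), S = "the printer has paper" (True).

S1: Parsed as not ((R iff not M) nor not P) nor S

not M = not True = False
R iff not M = False iff False = True
not P = not False = True
(R iff not M) nor not P = True nor True = False
not ((R iff not M) nor not P) = not False = True
not ((R iff not M) nor not P) nor S = True nor True = False
So S1 is false.

S2: This is not (S and M) xor R.

S and M = True and True = True
not (S and M) = not True = False
not (S and M) xor R = False xor False = False
Thus S2 is false.

Count: 0.

0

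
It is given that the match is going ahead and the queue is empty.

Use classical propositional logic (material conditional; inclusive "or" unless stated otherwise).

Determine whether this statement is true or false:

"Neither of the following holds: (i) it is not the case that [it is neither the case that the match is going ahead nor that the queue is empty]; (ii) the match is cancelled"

Let R = "the match is cancelled" (F), P = "the queue is empty" (T).
In symbols: ~(~R nor P) nor R

~R = ~F = T
~R nor P = T nor T = F
~(~R nor P) = ~F = T
~(~R nor P) nor R = T nor F = F

The statement is false.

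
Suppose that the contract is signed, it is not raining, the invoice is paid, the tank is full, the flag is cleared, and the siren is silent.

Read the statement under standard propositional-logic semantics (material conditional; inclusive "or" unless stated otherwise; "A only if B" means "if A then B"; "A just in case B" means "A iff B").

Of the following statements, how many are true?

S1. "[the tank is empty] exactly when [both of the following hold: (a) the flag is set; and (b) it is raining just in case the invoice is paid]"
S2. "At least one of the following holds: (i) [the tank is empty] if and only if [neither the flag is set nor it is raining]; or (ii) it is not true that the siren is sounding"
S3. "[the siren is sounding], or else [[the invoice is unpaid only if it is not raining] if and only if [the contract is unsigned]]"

2

Let P = "the tank is full" (True), K = "the flag is set" (False), G = "it is raining" (False), D = "the invoice is paid" (True), U = "the siren is sounding" (False), R = "the contract is signed" (True).

S1: Formalization: not P iff (K and (G iff D))

not P = not True = False
G iff D = False iff True = False
K and (G iff D) = False and False = False
not P iff (K and (G iff D)) = False iff False = True
Hence S1 is true.

S2: This is (not P iff (K nor G)) or not U.

not P = not True = False
K nor G = False nor False = True
not P iff (K nor G) = False iff True = False
not U = not False = True
(not P iff (K nor G)) or not U = False or True = True
Thus S2 is true.

S3: This is U or ((not D -> not G) iff not R).

not D = not True = False
not G = not False = True
not D -> not G = False -> True = True
not R = not True = False
(not D -> not G) iff not R = True iff False = False
U or ((not D -> not G) iff not R) = False or False = False
Hence S3 is false.

True statements: 2 (S1, S2).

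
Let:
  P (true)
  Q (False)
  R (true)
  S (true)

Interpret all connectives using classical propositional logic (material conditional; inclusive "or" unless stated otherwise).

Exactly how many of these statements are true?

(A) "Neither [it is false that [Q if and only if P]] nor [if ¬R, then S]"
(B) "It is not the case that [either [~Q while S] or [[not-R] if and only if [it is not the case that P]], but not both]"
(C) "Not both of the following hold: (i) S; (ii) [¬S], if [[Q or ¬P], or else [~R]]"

(A): This is ~(Q <-> P) nor (~R -> S).

Q <-> P = F <-> T = F
~(Q <-> P) = ~F = T
~R = ~T = F
~R -> S = F -> T = T
~(Q <-> P) nor (~R -> S) = T nor T = F
So (A) is false.

(B): In symbols: ~((~Q & S) xor (~R <-> ~P))

~Q = ~F = T
~Q & S = T & T = T
~R = ~T = F
~P = ~T = F
~R <-> ~P = F <-> F = T
(~Q & S) xor (~R <-> ~P) = T xor T = F
~((~Q & S) xor (~R <-> ~P)) = ~F = T
So (B) is true.

(C): Formalization: S nand (((Q | ~P) | ~R) -> ~S)

~P = ~T = F
Q | ~P = F | F = F
~R = ~T = F
(Q | ~P) | ~R = F | F = F
~S = ~T = F
((Q | ~P) | ~R) -> ~S = F -> F = T
S nand (((Q | ~P) | ~R) -> ~S) = T nand T = F
Hence (C) is false.

Count: 1.

1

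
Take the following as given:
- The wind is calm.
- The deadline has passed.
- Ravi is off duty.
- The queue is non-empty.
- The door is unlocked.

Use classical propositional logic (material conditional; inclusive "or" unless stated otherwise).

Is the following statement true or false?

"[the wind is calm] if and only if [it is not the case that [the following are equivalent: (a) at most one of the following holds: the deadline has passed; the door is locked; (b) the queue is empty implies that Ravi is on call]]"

False.

Let P = "the wind is strong" (F), Q = "the deadline has passed" (T), U = "the door is locked" (F), S = "the queue is empty" (F), R = "Ravi is on call" (F).
This is ¬P ↔ ¬((Q ↑ U) ↔ (S → R)).

¬P = ¬F = T
Q ↑ U = T ↑ F = T
S → R = F → F = T
(Q ↑ U) ↔ (S → R) = T ↔ T = T
¬((Q ↑ U) ↔ (S → R)) = ¬T = F
¬P ↔ ¬((Q ↑ U) ↔ (S → R)) = T ↔ F = F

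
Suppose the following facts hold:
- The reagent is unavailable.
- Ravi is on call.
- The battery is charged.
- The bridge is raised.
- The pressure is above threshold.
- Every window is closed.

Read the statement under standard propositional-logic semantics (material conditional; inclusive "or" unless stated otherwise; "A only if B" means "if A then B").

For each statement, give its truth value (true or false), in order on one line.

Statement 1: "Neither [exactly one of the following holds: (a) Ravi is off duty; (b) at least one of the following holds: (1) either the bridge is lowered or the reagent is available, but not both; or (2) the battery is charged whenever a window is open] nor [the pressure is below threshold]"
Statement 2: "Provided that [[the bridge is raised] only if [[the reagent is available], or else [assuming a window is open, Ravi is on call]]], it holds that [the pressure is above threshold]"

Statement 1 F; Statement 2 T

Let Q = "Ravi is on call" (True), S = "the bridge is raised" (True), P = "the reagent is available" (False), V = "a window is open" (False), R = "the battery is charged" (True), U = "the pressure is above threshold" (True).

Statement 1: In symbols: (not Q xor ((not S xor P) or (V -> R))) nor not U

not Q = not True = False
not S = not True = False
not S xor P = False xor False = False
V -> R = False -> True = True
(not S xor P) or (V -> R) = False or True = True
not Q xor ((not S xor P) or (V -> R)) = False xor True = True
not U = not True = False
(not Q xor ((not S xor P) or (V -> R))) nor not U = True nor False = False
So Statement 1 is false.

Statement 2: Parsed as (S -> (P or (V -> Q))) -> U

V -> Q = False -> True = True
P or (V -> Q) = False or True = True
S -> (P or (V -> Q)) = True -> True = True
(S -> (P or (V -> Q))) -> U = True -> True = True
Hence Statement 2 is true.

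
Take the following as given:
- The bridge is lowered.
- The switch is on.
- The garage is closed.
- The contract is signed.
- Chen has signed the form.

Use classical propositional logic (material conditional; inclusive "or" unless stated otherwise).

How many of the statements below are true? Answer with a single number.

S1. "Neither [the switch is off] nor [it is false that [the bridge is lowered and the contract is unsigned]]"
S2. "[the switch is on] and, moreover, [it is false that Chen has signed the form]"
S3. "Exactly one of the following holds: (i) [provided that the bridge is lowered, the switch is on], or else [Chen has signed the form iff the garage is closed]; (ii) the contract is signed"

0

Let K = "the switch is on" (T), S = "the bridge is raised" (F), W = "the contract is signed" (T), H = "Chen has signed the form" (T), U = "the garage is closed" (T).

S1: Formalization: ¬K ↓ ¬(¬S ∧ ¬W)

¬K = ¬T = F
¬S = ¬F = T
¬W = ¬T = F
¬S ∧ ¬W = T ∧ F = F
¬(¬S ∧ ¬W) = ¬F = T
¬K ↓ ¬(¬S ∧ ¬W) = F ↓ T = F
Hence S1 is false.

S2: In symbols: K ∧ ¬H

¬H = ¬T = F
K ∧ ¬H = T ∧ F = F
So S2 is false.

S3: Parsed as ((¬S → K) ∨ (H ↔ U)) ⊕ W

¬S = ¬F = T
¬S → K = T → T = T
H ↔ U = T ↔ T = T
(¬S → K) ∨ (H ↔ U) = T ∨ T = T
((¬S → K) ∨ (H ↔ U)) ⊕ W = T ⊕ T = F
Thus S3 is false.

0 of the 3 statements are true (none).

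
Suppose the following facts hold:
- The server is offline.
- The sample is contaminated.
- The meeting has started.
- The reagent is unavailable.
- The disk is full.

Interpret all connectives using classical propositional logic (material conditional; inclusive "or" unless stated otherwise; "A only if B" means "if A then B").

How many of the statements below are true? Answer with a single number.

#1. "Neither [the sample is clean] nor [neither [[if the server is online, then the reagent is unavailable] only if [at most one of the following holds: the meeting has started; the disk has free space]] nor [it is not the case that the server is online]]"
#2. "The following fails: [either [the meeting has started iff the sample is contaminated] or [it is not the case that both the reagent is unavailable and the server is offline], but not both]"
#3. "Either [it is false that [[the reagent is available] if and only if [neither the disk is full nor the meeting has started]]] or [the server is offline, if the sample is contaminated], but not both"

Let D = "the sample is contaminated" (T), M = "the server is online" (F), P = "the reagent is available" (F), W = "the meeting has started" (T), H = "the disk is full" (T).

#1: Parsed as ~D nor (((M -> ~P) -> (W nand ~H)) nor ~M)

~D = ~T = F
~P = ~F = T
M -> ~P = F -> T = T
~H = ~T = F
W nand ~H = T nand F = T
(M -> ~P) -> (W nand ~H) = T -> T = T
~M = ~F = T
((M -> ~P) -> (W nand ~H)) nor ~M = T nor T = F
~D nor (((M -> ~P) -> (W nand ~H)) nor ~M) = F nor F = T
Thus #1 is true.

#2: Parsed as ~((W <-> D) xor (~P nand ~M))

W <-> D = T <-> T = T
~P = ~F = T
~M = ~F = T
~P nand ~M = T nand T = F
(W <-> D) xor (~P nand ~M) = T xor F = T
~((W <-> D) xor (~P nand ~M)) = ~T = F
Hence #2 is false.

#3: This is ~(P <-> (H nor W)) xor (D -> ~M).

H nor W = T nor T = F
P <-> (H nor W) = F <-> F = T
~(P <-> (H nor W)) = ~T = F
~M = ~F = T
D -> ~M = T -> T = T
~(P <-> (H nor W)) xor (D -> ~M) = F xor T = T
Hence #3 is true.

True statements: 2 (#1, #3).

2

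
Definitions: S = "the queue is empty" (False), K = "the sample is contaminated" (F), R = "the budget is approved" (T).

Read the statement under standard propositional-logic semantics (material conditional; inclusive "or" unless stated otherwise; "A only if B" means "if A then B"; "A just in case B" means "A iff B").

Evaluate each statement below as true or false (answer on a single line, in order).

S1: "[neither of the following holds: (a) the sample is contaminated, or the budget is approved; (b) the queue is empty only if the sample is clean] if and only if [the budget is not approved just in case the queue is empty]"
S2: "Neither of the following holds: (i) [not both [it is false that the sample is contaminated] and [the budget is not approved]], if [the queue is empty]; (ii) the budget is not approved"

S1 false / S2 false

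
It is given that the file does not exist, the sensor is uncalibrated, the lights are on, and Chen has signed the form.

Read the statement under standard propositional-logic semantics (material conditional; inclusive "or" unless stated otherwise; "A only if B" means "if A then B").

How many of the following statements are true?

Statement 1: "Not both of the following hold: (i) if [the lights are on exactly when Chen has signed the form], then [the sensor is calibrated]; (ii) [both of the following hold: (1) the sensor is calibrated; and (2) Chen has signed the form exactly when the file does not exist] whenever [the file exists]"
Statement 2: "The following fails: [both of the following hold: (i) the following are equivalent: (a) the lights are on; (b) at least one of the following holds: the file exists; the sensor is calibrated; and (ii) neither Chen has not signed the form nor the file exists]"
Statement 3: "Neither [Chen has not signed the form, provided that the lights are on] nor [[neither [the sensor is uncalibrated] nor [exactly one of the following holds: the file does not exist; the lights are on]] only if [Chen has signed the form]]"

Let L = "the lights are on" (T), N = "Chen has signed the form" (T), V = "the sensor is calibrated" (F), R = "the file exists" (F).

Statement 1: Formalization: ((L ↔ N) → V) ↑ (R → (V ∧ (N ↔ ¬R)))

L ↔ N = T ↔ T = T
(L ↔ N) → V = T → F = F
¬R = ¬F = T
N ↔ ¬R = T ↔ T = T
V ∧ (N ↔ ¬R) = F ∧ T = F
R → (V ∧ (N ↔ ¬R)) = F → F = T
((L ↔ N) → V) ↑ (R → (V ∧ (N ↔ ¬R))) = F ↑ T = T
Hence Statement 1 is true.

Statement 2: Parsed as ¬((L ↔ (R ∨ V)) ∧ (¬N ↓ R))

R ∨ V = F ∨ F = F
L ↔ (R ∨ V) = T ↔ F = F
¬N = ¬T = F
¬N ↓ R = F ↓ F = T
(L ↔ (R ∨ V)) ∧ (¬N ↓ R) = F ∧ T = F
¬((L ↔ (R ∨ V)) ∧ (¬N ↓ R)) = ¬F = T
Thus Statement 2 is true.

Statement 3: Parsed as (L → ¬N) ↓ ((¬V ↓ (¬R ⊕ L)) → N)

¬N = ¬T = F
L → ¬N = T → F = F
¬V = ¬F = T
¬R = ¬F = T
¬R ⊕ L = T ⊕ T = F
¬V ↓ (¬R ⊕ L) = T ↓ F = F
(¬V ↓ (¬R ⊕ L)) → N = F → T = T
(L → ¬N) ↓ ((¬V ↓ (¬R ⊕ L)) → N) = F ↓ T = F
Thus Statement 3 is false.

True statements: 2 (Statement 1, Statement 2).

2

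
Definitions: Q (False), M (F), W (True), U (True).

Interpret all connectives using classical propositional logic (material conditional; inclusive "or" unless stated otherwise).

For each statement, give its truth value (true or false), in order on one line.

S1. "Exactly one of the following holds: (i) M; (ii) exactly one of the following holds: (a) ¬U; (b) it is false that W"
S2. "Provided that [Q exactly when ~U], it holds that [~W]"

S1 F, S2 F

S1: Parsed as M xor (~U xor ~W)

~U = ~T = F
~W = ~T = F
~U xor ~W = F xor F = F
M xor (~U xor ~W) = F xor F = F
So S1 is false.

S2: Formalization: (Q <-> ~U) -> ~W

~U = ~T = F
Q <-> ~U = F <-> F = T
~W = ~T = F
(Q <-> ~U) -> ~W = T -> F = F
Hence S2 is false.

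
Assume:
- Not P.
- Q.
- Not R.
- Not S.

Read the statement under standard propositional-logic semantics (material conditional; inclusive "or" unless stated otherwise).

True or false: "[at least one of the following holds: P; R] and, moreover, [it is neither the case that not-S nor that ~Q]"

The statement is false.

Formalization: (P or R) and (not S nor not Q)

P or R = False or False = False
not S = not False = True
not Q = not True = False
not S nor not Q = True nor False = False
(P or R) and (not S nor not Q) = False and False = False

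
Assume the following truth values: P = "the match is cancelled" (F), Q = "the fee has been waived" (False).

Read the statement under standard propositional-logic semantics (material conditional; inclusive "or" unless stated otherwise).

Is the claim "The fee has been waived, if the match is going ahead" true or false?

False.

Parsed as ¬P → Q

¬P = ¬F = T
¬P → Q = T → F = F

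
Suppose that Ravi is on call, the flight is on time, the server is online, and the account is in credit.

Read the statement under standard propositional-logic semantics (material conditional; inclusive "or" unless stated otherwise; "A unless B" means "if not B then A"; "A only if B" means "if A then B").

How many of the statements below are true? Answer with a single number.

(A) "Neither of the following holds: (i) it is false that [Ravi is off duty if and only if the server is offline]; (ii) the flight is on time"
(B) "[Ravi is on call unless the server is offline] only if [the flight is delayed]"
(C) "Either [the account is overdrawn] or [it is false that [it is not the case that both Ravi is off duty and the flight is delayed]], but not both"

0

Let H = "Ravi is on call" (T), L = "the server is online" (T), K = "the flight is delayed" (F), N = "the account is overdrawn" (F).

(A): In symbols: ¬(¬H ↔ ¬L) ↓ ¬K

¬H = ¬T = F
¬L = ¬T = F
¬H ↔ ¬L = F ↔ F = T
¬(¬H ↔ ¬L) = ¬T = F
¬K = ¬F = T
¬(¬H ↔ ¬L) ↓ ¬K = F ↓ T = F
Thus (A) is false.

(B): This is (H ∨ ¬L) → K.

¬L = ¬T = F
H ∨ ¬L = T ∨ F = T
(H ∨ ¬L) → K = T → F = F
Thus (B) is false.

(C): Parsed as N ⊕ ¬(¬H ↑ K)

¬H = ¬T = F
¬H ↑ K = F ↑ F = T
¬(¬H ↑ K) = ¬T = F
N ⊕ ¬(¬H ↑ K) = F ⊕ F = F
Thus (C) is false.

0 of the 3 statements are true (none).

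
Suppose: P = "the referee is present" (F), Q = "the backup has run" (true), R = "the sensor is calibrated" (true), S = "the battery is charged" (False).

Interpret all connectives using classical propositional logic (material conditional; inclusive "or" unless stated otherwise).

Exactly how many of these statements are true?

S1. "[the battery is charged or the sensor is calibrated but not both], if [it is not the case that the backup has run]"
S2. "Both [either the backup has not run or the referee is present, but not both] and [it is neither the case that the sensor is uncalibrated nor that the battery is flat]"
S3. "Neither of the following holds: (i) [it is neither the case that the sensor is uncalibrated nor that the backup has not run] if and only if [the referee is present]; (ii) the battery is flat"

S1: This is not Q -> (S xor R).

not Q = not True = False
S xor R = False xor True = True
not Q -> (S xor R) = False -> True = True
Hence S1 is true.

S2: Formalization: (not Q xor P) and (not R nor not S)

not Q = not True = False
not Q xor P = False xor False = False
not R = not True = False
not S = not False = True
not R nor not S = False nor True = False
(not Q xor P) and (not R nor not S) = False and False = False
Hence S2 is false.

S3: Parsed as ((not R nor not Q) iff P) nor not S

not R = not True = False
not Q = not True = False
not R nor not Q = False nor False = True
(not R nor not Q) iff P = True iff False = False
not S = not False = True
((not R nor not Q) iff P) nor not S = False nor True = False
Hence S3 is false.

Count: 1.

1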